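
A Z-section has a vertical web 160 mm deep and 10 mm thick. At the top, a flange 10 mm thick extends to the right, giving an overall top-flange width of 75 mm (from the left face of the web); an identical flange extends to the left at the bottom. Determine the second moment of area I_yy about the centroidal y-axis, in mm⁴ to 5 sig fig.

I_yy ≈ 2.2992 × 10⁶ mm⁴

Decompose the section into non-overlapping parts with the origin at the bottom-left of its bounding rectangle.
Web: 10 × 160, A = 1 600 mm², x = 70 mm, Ī = 13333.33 mm⁴.
Top flange (beyond web): 65 × 10, A = 650 mm², x = 107.5 mm, Ī = 228854.2 mm⁴.
Bottom flange (beyond web): 65 × 10, A = 650 mm², x = 32.5 mm, Ī = 228854.2 mm⁴.
Centroid: x̄ = ΣA·x / ΣA = 70 mm.
Transfer each piece to the centroidal y-axis using Ī + A·d² with d = x − 70:
  web: d = 0 mm → contributes +13333.33 mm⁴
  top flange (beyond web): d = 37.5 mm → contributes +1 142 917 mm⁴
  bottom flange (beyond web): d = -37.5 mm → contributes +1 142 917 mm⁴
Total I = 2 299 167 mm⁴.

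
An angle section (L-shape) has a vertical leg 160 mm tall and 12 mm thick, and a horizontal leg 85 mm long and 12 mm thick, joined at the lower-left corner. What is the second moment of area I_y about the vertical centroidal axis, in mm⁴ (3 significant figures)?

Treat the section as a set of non-overlapping primitives; coordinates are from the bounding-box lower-left.
Vertical leg: 12 × 160, A = 1 920 mm², x = 6 mm, Ī = 23 040 mm⁴.
Horizontal leg (remainder): 73 × 12, A = 876 mm², x = 48.5 mm, Ī = 389 017 mm⁴.
Centroid: x̄ = ΣA·x / ΣA = 19.315 mm.
Transfer each piece to the vertical centroidal axis using Ī + A·d² with d = x − 19.315:
  vertical leg: d = -13.315 mm → contributes +363 458 mm⁴
  horizontal leg (remainder): d = 29.185 mm → contributes +1 135 139 mm⁴
Total I = 1 498 598 mm⁴.

I_y ≈ 1.50 × 10⁶ mm⁴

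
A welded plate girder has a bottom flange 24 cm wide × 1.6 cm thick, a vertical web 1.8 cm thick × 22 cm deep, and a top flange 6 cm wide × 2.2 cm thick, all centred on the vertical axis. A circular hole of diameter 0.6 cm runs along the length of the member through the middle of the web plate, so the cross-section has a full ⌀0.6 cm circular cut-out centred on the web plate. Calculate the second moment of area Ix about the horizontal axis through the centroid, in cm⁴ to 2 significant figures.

Treat the section as a set of non-overlapping primitives; coordinates are from the bounding-box lower-left.
Bottom plate: 24 × 1.6, A = 38.4 cm², y = 0.8 cm, Ī = 8.192 cm⁴.
Web plate: 1.8 × 22, A = 39.6 cm², y = 12.6 cm, Ī = 1 597 cm⁴.
Top plate: 6 × 2.2, A = 13.2 cm², y = 24.7 cm, Ī = 5.324 cm⁴.
Hole (subtracted): ⌀0.6, A = 0.2827 cm², y = 12.6 cm, Ī = 0.006362 cm⁴.
Centroid: ȳ = ΣA·y / ΣA = 9.373 cm.
Transfer each piece to the horizontal axis through the centroid using Ī + A·d² with d = y − 9.373:
  bottom plate: d = -8.573 cm → contributes +2 830 cm⁴
  web plate: d = 3.227 cm → contributes +2 010 cm⁴
  top plate: d = 15.33 cm → contributes +3 106 cm⁴
  hole: d = 3.227 cm → contributes −2.951 cm⁴
Total I = 7 943 cm⁴.

Ix ≈ 7900 cm⁴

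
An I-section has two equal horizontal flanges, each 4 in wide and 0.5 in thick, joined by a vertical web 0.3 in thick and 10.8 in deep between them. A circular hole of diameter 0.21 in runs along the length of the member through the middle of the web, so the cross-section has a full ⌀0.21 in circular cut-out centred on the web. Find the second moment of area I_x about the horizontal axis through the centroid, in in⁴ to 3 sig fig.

Treat the section as a set of non-overlapping primitives; coordinates are from the bounding-box lower-left.
Bottom flange: 4 × 0.5, A = 2 in², y = 0.25 in, Ī = 0.041667 in⁴.
Web: 0.3 × 10.8, A = 3.24 in², y = 5.9 in, Ī = 31.493 in⁴.
Top flange: 4 × 0.5, A = 2 in², y = 11.55 in, Ī = 0.041667 in⁴.
Hole (subtracted): ⌀0.21, A = 0.034636 in², y = 5.9 in, Ī = 0.000095466 in⁴.
By symmetry the centroid is at mid-height, ȳ = 5.9 in.
Transfer each piece to the horizontal axis through the centroid using Ī + A·d² with d = y − 5.9:
  bottom flange: d = -5.65 in → contributes +63.887 in⁴
  web: d = 0 in → contributes +31.493 in⁴
  top flange: d = 5.65 in → contributes +63.887 in⁴
  hole: d = 0 in → contributes −0.000095466 in⁴
Total I = 159.27 in⁴.

I_x ≈ 159 in⁴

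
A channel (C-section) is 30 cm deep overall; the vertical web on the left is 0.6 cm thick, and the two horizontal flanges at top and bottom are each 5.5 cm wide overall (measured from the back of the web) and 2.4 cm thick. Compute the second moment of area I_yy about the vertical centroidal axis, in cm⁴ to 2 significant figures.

Decompose the section into non-overlapping parts with the origin at the bottom-left of its bounding rectangle.
Web: 0.6 × 30, A = 18 cm², x = 0.3 cm, Ī = 0.54 cm⁴.
Top flange (beyond web): 4.9 × 2.4, A = 11.76 cm², x = 3.05 cm, Ī = 23.53 cm⁴.
Bottom flange (beyond web): 4.9 × 2.4, A = 11.76 cm², x = 3.05 cm, Ī = 23.53 cm⁴.
Centroid: x̄ = ΣA·x / ΣA = 1.858 cm.
Transfer each piece to the vertical centroidal axis using Ī + A·d² with d = x − 1.858:
  web: d = -1.558 cm → contributes +44.22 cm⁴
  top flange (beyond web): d = 1.192 cm → contributes +40.24 cm⁴
  bottom flange (beyond web): d = 1.192 cm → contributes +40.24 cm⁴
Total I = 124.7 cm⁴.

I_yy ≈ 120 cm⁴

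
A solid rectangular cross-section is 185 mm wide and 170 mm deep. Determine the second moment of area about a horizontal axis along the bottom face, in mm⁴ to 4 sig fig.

The section: 185 × 170, A = 31 450 mm², y = 85 mm, Ī = 75 742 083 mm⁴.
Transfer it to the bottom edge using Ī + A·d² with d = y − 0:
  the section: d = 85 mm → contributes +302 968 333 mm⁴
Total I = 302 968 333 mm⁴.

I_base ≈ 3.030 × 10⁸ mm⁴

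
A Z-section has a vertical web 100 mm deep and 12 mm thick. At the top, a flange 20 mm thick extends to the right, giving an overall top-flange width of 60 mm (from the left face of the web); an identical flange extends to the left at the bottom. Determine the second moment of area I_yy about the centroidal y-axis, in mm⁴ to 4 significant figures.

Decompose the section into non-overlapping parts with the origin at the bottom-left of its bounding rectangle.
Web: 12 × 100, A = 1 200 mm², x = 54 mm, Ī = 14 400 mm⁴.
Top flange (beyond web): 48 × 20, A = 960 mm², x = 84 mm, Ī = 184 320 mm⁴.
Bottom flange (beyond web): 48 × 20, A = 960 mm², x = 24 mm, Ī = 184 320 mm⁴.
Centroid: x̄ = ΣA·x / ΣA = 54 mm.
Transfer each piece to the centroidal y-axis using Ī + A·d² with d = x − 54:
  web: d = 0 mm → contributes +14 400 mm⁴
  top flange (beyond web): d = 30 mm → contributes +1 048 320 mm⁴
  bottom flange (beyond web): d = -30 mm → contributes +1 048 320 mm⁴
Total I = 2 111 040 mm⁴.

I_yy ≈ 2.111 × 10⁶ mm⁴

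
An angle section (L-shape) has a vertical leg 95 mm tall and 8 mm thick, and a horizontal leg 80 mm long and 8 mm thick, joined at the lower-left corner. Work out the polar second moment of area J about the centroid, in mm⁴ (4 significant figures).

J ≈ 1.972 × 10⁶ mm⁴

Split into non-overlapping primitives; take the origin at the lower-left of the bounding box.
Vertical leg: 8 × 95, A = 760 mm², y = 47.5 mm, Ī = 571 583 mm⁴.
Horizontal leg (remainder): 72 × 8, A = 576 mm², y = 4 mm, Ī = 3 072 mm⁴.
Centroid: ȳ = ΣA·y / ΣA = 28.7455 mm.
Transfer each piece to the centroidal x-axis using Ī + A·d² with d = y − 28.7455:
  vertical leg: d = 18.7545 mm → contributes +838 899 mm⁴
  horizontal leg (remainder): d = -24.7455 mm → contributes +355 780 mm⁴
Total I = 1 194 679 mm⁴.
For the y-axis: x̄ = 21.2455 mm.
Repeating about the centroidal y-axis gives I_y = 777 149 mm⁴.
Polar second moment: J = I_x + I_y = 1 971 828 mm⁴.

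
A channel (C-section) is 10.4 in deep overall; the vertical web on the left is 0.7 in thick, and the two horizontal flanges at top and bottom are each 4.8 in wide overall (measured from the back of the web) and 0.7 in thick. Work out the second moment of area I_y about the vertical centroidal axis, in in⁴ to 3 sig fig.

Decompose the section into non-overlapping parts with the origin at the bottom-left of its bounding rectangle.
Web: 0.7 × 10.4, A = 7.28 in², x = 0.35 in, Ī = 0.29727 in⁴.
Top flange (beyond web): 4.1 × 0.7, A = 2.87 in², x = 2.75 in, Ī = 4.0204 in⁴.
Bottom flange (beyond web): 4.1 × 0.7, A = 2.87 in², x = 2.75 in, Ī = 4.0204 in⁴.
Centroid: x̄ = ΣA·x / ΣA = 1.4081 in.
Transfer each piece to the vertical centroidal axis using Ī + A·d² with d = x − 1.4081:
  web: d = -1.0581 in → contributes +8.4472 in⁴
  top flange (beyond web): d = 1.3419 in → contributes +9.1887 in⁴
  bottom flange (beyond web): d = 1.3419 in → contributes +9.1887 in⁴
Total I = 26.825 in⁴.

I_y ≈ 26.8 in⁴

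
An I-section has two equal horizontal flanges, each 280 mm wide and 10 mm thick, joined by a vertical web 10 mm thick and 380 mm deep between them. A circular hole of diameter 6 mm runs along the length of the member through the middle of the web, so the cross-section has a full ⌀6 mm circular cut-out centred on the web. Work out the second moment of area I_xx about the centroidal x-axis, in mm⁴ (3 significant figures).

Treat the section as a set of non-overlapping primitives; coordinates are from the bounding-box lower-left.
Bottom flange: 280 × 10, A = 2 800 mm², y = 5 mm, Ī = 23 333 mm⁴.
Web: 10 × 380, A = 3 800 mm², y = 200 mm, Ī = 45 726 667 mm⁴.
Top flange: 280 × 10, A = 2 800 mm², y = 395 mm, Ī = 23 333 mm⁴.
Hole (subtracted): ⌀6, A = 28.274 mm², y = 200 mm, Ī = 63.617 mm⁴.
By symmetry the centroid is at mid-height, ȳ = 200 mm.
Transfer each piece to the centroidal x-axis using Ī + A·d² with d = y − 200:
  bottom flange: d = -195 mm → contributes +106 493 333 mm⁴
  web: d = 0 mm → contributes +45 726 667 mm⁴
  top flange: d = 195 mm → contributes +106 493 333 mm⁴
  hole: d = 0 mm → contributes −63.617 mm⁴
Total I = 258 713 270 mm⁴.

I_xx ≈ 2.59 × 10⁸ mm⁴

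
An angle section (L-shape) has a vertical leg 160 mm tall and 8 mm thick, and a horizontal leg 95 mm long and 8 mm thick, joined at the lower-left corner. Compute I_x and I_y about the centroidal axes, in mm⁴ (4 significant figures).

Decompose the section into non-overlapping parts with the origin at the bottom-left of its bounding rectangle.
Vertical leg: 8 × 160, A = 1 280 mm², y = 80 mm, Ī = 2 730 667 mm⁴.
Horizontal leg (remainder): 87 × 8, A = 696 mm², y = 4 mm, Ī = 3 712 mm⁴.
Centroid: ȳ = ΣA·y / ΣA = 53.2308 mm.
Transfer each piece to the centroidal x-axis using Ī + A·d² with d = y − 53.2308:
  vertical leg: d = 26.7692 mm → contributes +3 647 904 mm⁴
  horizontal leg (remainder): d = -49.2308 mm → contributes +1 690 585 mm⁴
Total I = 5 338 489 mm⁴.
For the y-axis: x̄ = 20.7308 mm.
Repeating about the centroidal y-axis gives I_y = 1 463 059 mm⁴.

I_x ≈ 5.338 × 10⁶ mm⁴, I_y ≈ 1.463 × 10⁶ mm⁴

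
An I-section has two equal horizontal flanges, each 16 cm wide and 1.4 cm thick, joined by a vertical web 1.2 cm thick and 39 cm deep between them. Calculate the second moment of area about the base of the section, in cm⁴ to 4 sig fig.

Treat the section as a set of non-overlapping primitives; coordinates are from the bounding-box lower-left.
Bottom flange: 16 × 1.4, A = 22.4 cm², y = 0.7 cm, Ī = 3.65867 cm⁴.
Web: 1.2 × 39, A = 46.8 cm², y = 20.9 cm, Ī = 5931.9 cm⁴.
Top flange: 16 × 1.4, A = 22.4 cm², y = 41.1 cm, Ī = 3.65867 cm⁴.
Transfer each piece to the base of the section using Ī + A·d² with d = y − 0:
  bottom flange: d = 0.7 cm → contributes +14.6347 cm⁴
  web: d = 20.9 cm → contributes +26374.6 cm⁴
  top flange: d = 41.1 cm → contributes +37 842 cm⁴
Total I = 64231.2 cm⁴.

I_base ≈ 6.423 × 10⁴ cm⁴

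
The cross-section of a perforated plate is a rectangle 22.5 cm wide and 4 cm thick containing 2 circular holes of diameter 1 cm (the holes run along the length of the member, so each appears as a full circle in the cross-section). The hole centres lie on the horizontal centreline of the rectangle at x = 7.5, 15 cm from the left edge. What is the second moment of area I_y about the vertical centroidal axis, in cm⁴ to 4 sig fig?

Split into non-overlapping primitives; take the origin at the lower-left of the bounding box.
Plate: 22.5 × 4, A = 90 cm², x = 11.25 cm, Ī = 3796.88 cm⁴.
Hole 1 (subtracted): ⌀1, A = 0.785398 cm², x = 7.5 cm, Ī = 0.0490874 cm⁴.
Hole 2 (subtracted): ⌀1, A = 0.785398 cm², x = 15 cm, Ī = 0.0490874 cm⁴.
By symmetry the centroid is at mid-width, x̄ = 11.25 cm.
Transfer each piece to the vertical centroidal axis using Ī + A·d² with d = x − 11.25:
  plate: d = 0 cm → contributes +3796.88 cm⁴
  hole 1: d = -3.75 cm → contributes −11.0937 cm⁴
  hole 2: d = 3.75 cm → contributes −11.0937 cm⁴
Total I = 3774.69 cm⁴.

I_y ≈ 3775 cm⁴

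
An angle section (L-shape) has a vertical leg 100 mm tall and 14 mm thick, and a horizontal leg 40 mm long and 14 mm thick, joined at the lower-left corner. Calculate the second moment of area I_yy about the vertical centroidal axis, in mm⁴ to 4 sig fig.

Treat the section as a set of non-overlapping primitives; coordinates are from the bounding-box lower-left.
Vertical leg: 14 × 100, A = 1 400 mm², x = 7 mm, Ī = 22866.7 mm⁴.
Horizontal leg (remainder): 26 × 14, A = 364 mm², x = 27 mm, Ī = 20505.3 mm⁴.
Centroid: x̄ = ΣA·x / ΣA = 11.127 mm.
Transfer each piece to the vertical centroidal axis using Ī + A·d² with d = x − 11.127:
  vertical leg: d = -4.12698 mm → contributes +46711.5 mm⁴
  horizontal leg (remainder): d = 15.873 mm → contributes +112 216 mm⁴
Total I = 158 928 mm⁴.

I_yy ≈ 1.589 × 10⁵ mm⁴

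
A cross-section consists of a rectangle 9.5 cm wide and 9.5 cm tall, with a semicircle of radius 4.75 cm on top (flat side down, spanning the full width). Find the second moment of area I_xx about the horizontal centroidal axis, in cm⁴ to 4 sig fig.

I_xx ≈ 1900 cm⁴

Decompose the section into non-overlapping parts with the origin at the bottom-left of its bounding rectangle.
Rectangular body: 9.5 × 9.5, A = 90.25 cm², y = 4.75 cm, Ī = 678.755 cm⁴.
Semicircular cap: semicircle r = 4.75, A = 35.4411 cm², y = 11.516 cm, Ī = 55.8736 cm⁴.
Centroid: ȳ = ΣA·y / ΣA = 6.6578 cm.
Transfer each piece to the horizontal centroidal axis using Ī + A·d² with d = y − 6.6578:
  rectangular body: d = -1.9078 cm → contributes +1007.24 cm⁴
  semicircular cap: d = 4.85817 cm → contributes +892.346 cm⁴
Total I = 1899.58 cm⁴.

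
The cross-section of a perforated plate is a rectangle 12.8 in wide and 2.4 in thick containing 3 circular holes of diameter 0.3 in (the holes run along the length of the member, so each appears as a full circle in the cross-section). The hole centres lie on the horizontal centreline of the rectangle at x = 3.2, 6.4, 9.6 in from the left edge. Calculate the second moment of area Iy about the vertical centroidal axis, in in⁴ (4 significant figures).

Split into non-overlapping primitives; take the origin at the lower-left of the bounding box.
Plate: 12.8 × 2.4, A = 30.72 in², x = 6.4 in, Ī = 419.43 in⁴.
Hole 1 (subtracted): ⌀0.3, A = 0.0706858 in², x = 3.2 in, Ī = 0.000397608 in⁴.
Hole 2 (subtracted): ⌀0.3, A = 0.0706858 in², x = 6.4 in, Ī = 0.000397608 in⁴.
Hole 3 (subtracted): ⌀0.3, A = 0.0706858 in², x = 9.6 in, Ī = 0.000397608 in⁴.
By symmetry the centroid is at mid-width, x̄ = 6.4 in.
Transfer each piece to the vertical centroidal axis using Ī + A·d² with d = x − 6.4:
  plate: d = 0 in → contributes +419.43 in⁴
  hole 1: d = -3.2 in → contributes −0.724221 in⁴
  hole 2: d = 0 in → contributes −0.000397608 in⁴
  hole 3: d = 3.2 in → contributes −0.724221 in⁴
Total I = 417.982 in⁴.

Iy ≈ 418.0 in⁴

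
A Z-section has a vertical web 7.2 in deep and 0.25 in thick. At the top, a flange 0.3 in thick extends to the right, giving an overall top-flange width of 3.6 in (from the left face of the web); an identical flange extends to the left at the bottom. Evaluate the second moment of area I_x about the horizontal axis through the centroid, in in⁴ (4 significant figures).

Decompose the section into non-overlapping parts with the origin at the bottom-left of its bounding rectangle.
Web: 0.25 × 7.2, A = 1.8 in², y = 3.6 in, Ī = 7.776 in⁴.
Top flange (beyond web): 3.35 × 0.3, A = 1.005 in², y = 7.05 in, Ī = 0.0075375 in⁴.
Bottom flange (beyond web): 3.35 × 0.3, A = 1.005 in², y = 0.15 in, Ī = 0.0075375 in⁴.
Centroid: ȳ = ΣA·y / ΣA = 3.6 in.
Transfer each piece to the horizontal axis through the centroid using Ī + A·d² with d = y − 3.6:
  web: d = 0 in → contributes +7.776 in⁴
  top flange (beyond web): d = 3.45 in → contributes +11.9696 in⁴
  bottom flange (beyond web): d = -3.45 in → contributes +11.9696 in⁴
Total I = 31.7151 in⁴.

I_x ≈ 31.72 in⁴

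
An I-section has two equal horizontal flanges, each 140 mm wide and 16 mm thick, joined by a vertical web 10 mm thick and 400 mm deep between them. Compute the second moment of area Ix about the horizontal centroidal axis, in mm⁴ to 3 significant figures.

Ix ≈ 2.47 × 10⁸ mm⁴

Decompose the section into non-overlapping parts with the origin at the bottom-left of its bounding rectangle.
Bottom flange: 140 × 16, A = 2 240 mm², y = 8 mm, Ī = 47 787 mm⁴.
Web: 10 × 400, A = 4 000 mm², y = 216 mm, Ī = 53 333 333 mm⁴.
Top flange: 140 × 16, A = 2 240 mm², y = 424 mm, Ī = 47 787 mm⁴.
By symmetry the centroid is at mid-height, ȳ = 216 mm.
Transfer each piece to the horizontal centroidal axis using Ī + A·d² with d = y − 216:
  bottom flange: d = -208 mm → contributes +96 959 147 mm⁴
  web: d = 0 mm → contributes +53 333 333 mm⁴
  top flange: d = 208 mm → contributes +96 959 147 mm⁴
Total I = 247 251 627 mm⁴.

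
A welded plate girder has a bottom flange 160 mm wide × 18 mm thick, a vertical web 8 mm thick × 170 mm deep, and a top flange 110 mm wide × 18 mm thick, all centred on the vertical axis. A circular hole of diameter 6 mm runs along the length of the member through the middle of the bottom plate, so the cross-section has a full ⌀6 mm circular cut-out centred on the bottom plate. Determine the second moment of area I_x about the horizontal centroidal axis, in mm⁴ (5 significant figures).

I_x ≈ 4.5015 × 10⁷ mm⁴

Treat the section as a set of non-overlapping primitives; coordinates are from the bounding-box lower-left.
Bottom plate: 160 × 18, A = 2 880 mm², y = 9 mm, Ī = 77 760 mm⁴.
Web plate: 8 × 170, A = 1 360 mm², y = 103 mm, Ī = 3 275 333 mm⁴.
Top plate: 110 × 18, A = 1 980 mm², y = 197 mm, Ī = 53 460 mm⁴.
Hole (subtracted): ⌀6, A = 28.27433 mm², y = 9 mm, Ī = 63.61725 mm⁴.
Centroid: ȳ = ΣA·y / ΣA = 89.76585 mm.
Transfer each piece to the horizontal centroidal axis using Ī + A·d² with d = y − 89.76585:
  bottom plate: d = -80.76585 mm → contributes +18 864 354 mm⁴
  web plate: d = 13.23415 mm → contributes +3 513 527 mm⁴
  top plate: d = 107.2341 mm → contributes +22 821 802 mm⁴
  hole: d = -80.76585 mm → contributes −184500.6 mm⁴
Total I = 45 015 182 mm⁴.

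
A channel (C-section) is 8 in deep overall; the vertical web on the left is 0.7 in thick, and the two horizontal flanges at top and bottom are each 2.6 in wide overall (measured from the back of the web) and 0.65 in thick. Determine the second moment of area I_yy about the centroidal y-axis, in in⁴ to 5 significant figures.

Break the section into simple shapes (no overlaps), measuring from the bottom-left corner of the bounding box.
Web: 0.7 × 8, A = 5.6 in², x = 0.35 in, Ī = 0.2286667 in⁴.
Top flange (beyond web): 1.9 × 0.65, A = 1.235 in², x = 1.65 in, Ī = 0.3715292 in⁴.
Bottom flange (beyond web): 1.9 × 0.65, A = 1.235 in², x = 1.65 in, Ī = 0.3715292 in⁴.
Centroid: x̄ = ΣA·x / ΣA = 0.7478934 in.
Transfer each piece to the centroidal y-axis using Ī + A·d² with d = x − 0.7478934:
  web: d = -0.3978934 in → contributes +1.115254 in⁴
  top flange (beyond web): d = 0.9021066 in → contributes +1.376568 in⁴
  bottom flange (beyond web): d = 0.9021066 in → contributes +1.376568 in⁴
Total I = 3.868389 in⁴.

I_yy ≈ 3.8684 in⁴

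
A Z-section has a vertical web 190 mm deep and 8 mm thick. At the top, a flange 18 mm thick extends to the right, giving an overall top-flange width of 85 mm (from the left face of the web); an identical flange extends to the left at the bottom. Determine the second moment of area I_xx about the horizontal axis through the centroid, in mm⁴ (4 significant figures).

I_xx ≈ 2.515 × 10⁷ mm⁴

Treat the section as a set of non-overlapping primitives; coordinates are from the bounding-box lower-left.
Web: 8 × 190, A = 1 520 mm², y = 95 mm, Ī = 4 572 667 mm⁴.
Top flange (beyond web): 77 × 18, A = 1 386 mm², y = 181 mm, Ī = 37 422 mm⁴.
Bottom flange (beyond web): 77 × 18, A = 1 386 mm², y = 9 mm, Ī = 37 422 mm⁴.
Centroid: ȳ = ΣA·y / ΣA = 95 mm.
Transfer each piece to the horizontal axis through the centroid using Ī + A·d² with d = y − 95:
  web: d = 0 mm → contributes +4 572 667 mm⁴
  top flange (beyond web): d = 86 mm → contributes +10 288 278 mm⁴
  bottom flange (beyond web): d = -86 mm → contributes +10 288 278 mm⁴
Total I = 25 149 223 mm⁴.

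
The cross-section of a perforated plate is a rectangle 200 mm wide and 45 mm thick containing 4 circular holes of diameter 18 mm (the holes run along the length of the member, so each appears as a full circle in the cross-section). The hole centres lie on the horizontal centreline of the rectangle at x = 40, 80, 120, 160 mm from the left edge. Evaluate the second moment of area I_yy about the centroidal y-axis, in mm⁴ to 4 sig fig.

Decompose the section into non-overlapping parts with the origin at the bottom-left of its bounding rectangle.
Plate: 200 × 45, A = 9 000 mm², x = 100 mm, Ī = 30 000 000 mm⁴.
Hole 1 (subtracted): ⌀18, A = 254.469 mm², x = 40 mm, Ī = 5 153 mm⁴.
Hole 2 (subtracted): ⌀18, A = 254.469 mm², x = 80 mm, Ī = 5 153 mm⁴.
Hole 3 (subtracted): ⌀18, A = 254.469 mm², x = 120 mm, Ī = 5 153 mm⁴.
Hole 4 (subtracted): ⌀18, A = 254.469 mm², x = 160 mm, Ī = 5 153 mm⁴.
By symmetry the centroid is at mid-width, x̄ = 100 mm.
Transfer each piece to the centroidal y-axis using Ī + A·d² with d = x − 100:
  plate: d = 0 mm → contributes +30 000 000 mm⁴
  hole 1: d = -60 mm → contributes −921 241 mm⁴
  hole 2: d = -20 mm → contributes −106 941 mm⁴
  hole 3: d = 20 mm → contributes −106 941 mm⁴
  hole 4: d = 60 mm → contributes −921 241 mm⁴
Total I = 27 943 636 mm⁴.

I_yy ≈ 2.794 × 10⁷ mm⁴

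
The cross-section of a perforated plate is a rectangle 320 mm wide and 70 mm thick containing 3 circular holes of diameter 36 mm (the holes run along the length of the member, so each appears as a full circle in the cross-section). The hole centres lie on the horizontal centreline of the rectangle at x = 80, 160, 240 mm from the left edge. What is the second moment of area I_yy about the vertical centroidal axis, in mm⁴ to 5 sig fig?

Decompose the section into non-overlapping parts with the origin at the bottom-left of its bounding rectangle.
Plate: 320 × 70, A = 22 400 mm², x = 160 mm, Ī = 191 146 667 mm⁴.
Hole 1 (subtracted): ⌀36, A = 1017.876 mm², x = 80 mm, Ī = 82447.96 mm⁴.
Hole 2 (subtracted): ⌀36, A = 1017.876 mm², x = 160 mm, Ī = 82447.96 mm⁴.
Hole 3 (subtracted): ⌀36, A = 1017.876 mm², x = 240 mm, Ī = 82447.96 mm⁴.
By symmetry the centroid is at mid-width, x̄ = 160 mm.
Transfer each piece to the vertical centroidal axis using Ī + A·d² with d = x − 160:
  plate: d = 0 mm → contributes +191 146 667 mm⁴
  hole 1: d = -80 mm → contributes −6 596 854 mm⁴
  hole 2: d = 0 mm → contributes −82447.96 mm⁴
  hole 3: d = 80 mm → contributes −6 596 854 mm⁴
Total I = 177 870 510 mm⁴.

I_yy ≈ 1.7787 × 10⁸ mm⁴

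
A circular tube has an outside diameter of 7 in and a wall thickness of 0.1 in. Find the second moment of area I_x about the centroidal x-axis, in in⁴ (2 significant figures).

Decompose the section into non-overlapping parts with the origin at the bottom-left of its bounding rectangle.
Outer circle: ⌀7, A = 38.48 in², y = 3.5 in, Ī = 117.9 in⁴.
Bore (subtracted): ⌀6.8, A = 36.32 in², y = 3.5 in, Ī = 105 in⁴.
By symmetry the centroid is at mid-height, ȳ = 3.5 in.
All pieces are centred on the centroidal x-axis, so I = ΣĪ (holes subtracted) = 12.9 in⁴.

I_x ≈ 13 in⁴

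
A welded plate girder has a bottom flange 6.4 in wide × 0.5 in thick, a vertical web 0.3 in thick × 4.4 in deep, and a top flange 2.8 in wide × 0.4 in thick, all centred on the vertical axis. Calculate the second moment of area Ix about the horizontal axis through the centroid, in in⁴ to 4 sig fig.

Ix ≈ 23.16 in⁴

Split into non-overlapping primitives; take the origin at the lower-left of the bounding box.
Bottom plate: 6.4 × 0.5, A = 3.2 in², y = 0.25 in, Ī = 0.0666667 in⁴.
Web plate: 0.3 × 4.4, A = 1.32 in², y = 2.7 in, Ī = 2.1296 in⁴.
Top plate: 2.8 × 0.4, A = 1.12 in², y = 5.1 in, Ī = 0.0149333 in⁴.
Centroid: ȳ = ΣA·y / ΣA = 1.78652 in.
Transfer each piece to the horizontal axis through the centroid using Ī + A·d² with d = y − 1.78652:
  bottom plate: d = -1.53652 in → contributes +7.62157 in⁴
  web plate: d = 0.913475 in → contributes +3.23106 in⁴
  top plate: d = 3.31348 in → contributes +12.3115 in⁴
Total I = 23.1642 in⁴.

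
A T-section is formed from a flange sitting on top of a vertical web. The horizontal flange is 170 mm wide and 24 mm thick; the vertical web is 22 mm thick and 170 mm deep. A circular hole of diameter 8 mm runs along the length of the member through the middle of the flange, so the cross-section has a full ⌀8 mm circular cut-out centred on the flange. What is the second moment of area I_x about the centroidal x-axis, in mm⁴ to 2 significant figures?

Treat the section as a set of non-overlapping primitives; coordinates are from the bounding-box lower-left.
Flange: 170 × 24, A = 4 080 mm², y = 182 mm, Ī = 195 840 mm⁴.
Web: 22 × 170, A = 3 740 mm², y = 85 mm, Ī = 9 007 167 mm⁴.
Hole (subtracted): ⌀8, A = 50.27 mm², y = 182 mm, Ī = 201.1 mm⁴.
Centroid: ȳ = ΣA·y / ΣA = 135.3 mm.
Transfer each piece to the centroidal x-axis using Ī + A·d² with d = y − 135.3:
  flange: d = 46.69 mm → contributes +9 090 605 mm⁴
  web: d = -50.31 mm → contributes +18 472 929 mm⁴
  hole: d = 46.69 mm → contributes −109 784 mm⁴
Total I = 27 453 749 mm⁴.

I_x ≈ 2.7 × 10⁷ mm⁴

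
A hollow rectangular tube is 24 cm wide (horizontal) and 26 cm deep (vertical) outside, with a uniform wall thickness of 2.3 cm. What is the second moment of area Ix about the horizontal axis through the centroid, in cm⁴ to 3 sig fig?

Ix ≈ 1.93 × 10⁴ cm⁴

Decompose the section into non-overlapping parts with the origin at the bottom-left of its bounding rectangle.
Outer rectangle: 24 × 26, A = 624 cm², y = 13 cm, Ī = 35 152 cm⁴.
Inner void (subtracted): 19.4 × 21.4, A = 415.16 cm², y = 13 cm, Ī = 15 844 cm⁴.
By symmetry the centroid is at mid-height, ȳ = 13 cm.
All pieces are centred on the horizontal axis through the centroid, so I = ΣĪ (holes subtracted) = 19 308 cm⁴.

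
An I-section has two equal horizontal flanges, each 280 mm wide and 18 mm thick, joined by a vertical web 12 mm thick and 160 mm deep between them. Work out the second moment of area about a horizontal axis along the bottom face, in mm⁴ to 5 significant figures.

I_base ≈ 1.9946 × 10⁸ mm⁴

Break the section into simple shapes (no overlaps), measuring from the bottom-left corner of the bounding box.
Bottom flange: 280 × 18, A = 5 040 mm², y = 9 mm, Ī = 136 080 mm⁴.
Web: 12 × 160, A = 1 920 mm², y = 98 mm, Ī = 4 096 000 mm⁴.
Top flange: 280 × 18, A = 5 040 mm², y = 187 mm, Ī = 136 080 mm⁴.
Transfer each piece to the bottom edge using Ī + A·d² with d = y − 0:
  bottom flange: d = 9 mm → contributes +544 320 mm⁴
  web: d = 98 mm → contributes +22 535 680 mm⁴
  top flange: d = 187 mm → contributes +176 379 840 mm⁴
Total I = 199 459 840 mm⁴.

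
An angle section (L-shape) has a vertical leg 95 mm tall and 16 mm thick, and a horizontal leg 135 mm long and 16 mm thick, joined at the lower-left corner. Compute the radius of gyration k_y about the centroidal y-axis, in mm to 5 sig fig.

k_y ≈ 42.313 mm

Split into non-overlapping primitives; take the origin at the lower-left of the bounding box.
Vertical leg: 16 × 95, A = 1 520 mm², x = 8 mm, Ī = 32426.67 mm⁴.
Horizontal leg (remainder): 119 × 16, A = 1 904 mm², x = 75.5 mm, Ī = 2 246 879 mm⁴.
Centroid: x̄ = ΣA·x / ΣA = 45.53505 mm.
Transfer each piece to the centroidal y-axis using Ī + A·d² with d = x − 45.53505:
  vertical leg: d = -37.53505 mm → contributes +2 173 924 mm⁴
  horizontal leg (remainder): d = 29.96495 mm → contributes +3 956 477 mm⁴
Total I = 6 130 401 mm⁴.
Radius of gyration: k = √(I/A) = √(6 130 401 / 3 424) = 42.31337 mm.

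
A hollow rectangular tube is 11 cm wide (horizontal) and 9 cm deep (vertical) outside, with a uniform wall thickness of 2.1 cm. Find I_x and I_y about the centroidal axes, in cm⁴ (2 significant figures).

I_x ≈ 610 cm⁴, I_y ≈ 870 cm⁴

Break the section into simple shapes (no overlaps), measuring from the bottom-left corner of the bounding box.
Outer rectangle: 11 × 9, A = 99 cm², y = 4.5 cm, Ī = 668.3 cm⁴.
Inner void (subtracted): 6.8 × 4.8, A = 32.64 cm², y = 4.5 cm, Ī = 62.67 cm⁴.
By symmetry the centroid is at mid-height, ȳ = 4.5 cm.
All pieces are centred on the centroidal x-axis, so I = ΣĪ (holes subtracted) = 605.6 cm⁴.
Repeating about the centroidal y-axis gives I_y = 872.5 cm⁴.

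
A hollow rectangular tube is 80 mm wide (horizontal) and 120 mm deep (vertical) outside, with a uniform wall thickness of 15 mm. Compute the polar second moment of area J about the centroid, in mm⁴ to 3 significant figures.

J ≈ 1.27 × 10⁷ mm⁴

Decompose the section into non-overlapping parts with the origin at the bottom-left of its bounding rectangle.
Outer rectangle: 80 × 120, A = 9 600 mm², y = 60 mm, Ī = 11 520 000 mm⁴.
Inner void (subtracted): 50 × 90, A = 4 500 mm², y = 60 mm, Ī = 3 037 500 mm⁴.
By symmetry the centroid is at mid-height, ȳ = 60 mm.
All pieces are centred on the centroidal x-axis, so I = ΣĪ (holes subtracted) = 8 482 500 mm⁴.
Repeating about the centroidal y-axis gives I_y = 4 182 500 mm⁴.
Polar second moment: J = I_x + I_y = 12 665 000 mm⁴.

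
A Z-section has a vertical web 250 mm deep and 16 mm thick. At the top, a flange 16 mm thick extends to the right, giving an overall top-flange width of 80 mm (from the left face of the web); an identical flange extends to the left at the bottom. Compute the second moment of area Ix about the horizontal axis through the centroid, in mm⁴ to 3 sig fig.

Ix ≈ 4.89 × 10⁷ mm⁴

Decompose the section into non-overlapping parts with the origin at the bottom-left of its bounding rectangle.
Web: 16 × 250, A = 4 000 mm², y = 125 mm, Ī = 20 833 333 mm⁴.
Top flange (beyond web): 64 × 16, A = 1 024 mm², y = 242 mm, Ī = 21 845 mm⁴.
Bottom flange (beyond web): 64 × 16, A = 1 024 mm², y = 8 mm, Ī = 21 845 mm⁴.
Centroid: ȳ = ΣA·y / ΣA = 125 mm.
Transfer each piece to the horizontal axis through the centroid using Ī + A·d² with d = y − 125:
  web: d = 0 mm → contributes +20 833 333 mm⁴
  top flange (beyond web): d = 117 mm → contributes +14 039 381 mm⁴
  bottom flange (beyond web): d = -117 mm → contributes +14 039 381 mm⁴
Total I = 48 912 096 mm⁴.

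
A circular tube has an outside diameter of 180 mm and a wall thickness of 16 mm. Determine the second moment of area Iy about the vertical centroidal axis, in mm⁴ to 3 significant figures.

Iy ≈ 2.80 × 10⁷ mm⁴

Break the section into simple shapes (no overlaps), measuring from the bottom-left corner of the bounding box.
Outer circle: ⌀180, A = 25 447 mm², x = 90 mm, Ī = 51 529 974 mm⁴.
Bore (subtracted): ⌀148, A = 17 203 mm², x = 90 mm, Ī = 23 551 402 mm⁴.
By symmetry the centroid is at mid-width, x̄ = 90 mm.
All pieces are centred on the vertical centroidal axis, so I = ΣĪ (holes subtracted) = 27 978 572 mm⁴.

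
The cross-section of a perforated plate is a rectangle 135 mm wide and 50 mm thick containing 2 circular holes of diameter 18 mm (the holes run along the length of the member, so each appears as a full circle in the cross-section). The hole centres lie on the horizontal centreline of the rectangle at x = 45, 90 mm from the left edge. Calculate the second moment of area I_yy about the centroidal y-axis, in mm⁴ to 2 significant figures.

I_yy ≈ 1.0 × 10⁷ mm⁴

Treat the section as a set of non-overlapping primitives; coordinates are from the bounding-box lower-left.
Plate: 135 × 50, A = 6 750 mm², x = 67.5 mm, Ī = 10 251 563 mm⁴.
Hole 1 (subtracted): ⌀18, A = 254.5 mm², x = 45 mm, Ī = 5 153 mm⁴.
Hole 2 (subtracted): ⌀18, A = 254.5 mm², x = 90 mm, Ī = 5 153 mm⁴.
By symmetry the centroid is at mid-width, x̄ = 67.5 mm.
Transfer each piece to the centroidal y-axis using Ī + A·d² with d = x − 67.5:
  plate: d = 0 mm → contributes +10 251 563 mm⁴
  hole 1: d = -22.5 mm → contributes −133 978 mm⁴
  hole 2: d = 22.5 mm → contributes −133 978 mm⁴
Total I = 9 983 607 mm⁴.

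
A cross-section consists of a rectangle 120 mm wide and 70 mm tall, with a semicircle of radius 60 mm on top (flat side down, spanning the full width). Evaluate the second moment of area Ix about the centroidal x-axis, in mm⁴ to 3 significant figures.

Break the section into simple shapes (no overlaps), measuring from the bottom-left corner of the bounding box.
Rectangular body: 120 × 70, A = 8 400 mm², y = 35 mm, Ī = 3 430 000 mm⁴.
Semicircular cap: semicircle r = 60, A = 5654.9 mm², y = 95.465 mm, Ī = 1 422 450 mm⁴.
Centroid: ȳ = ΣA·y / ΣA = 59.328 mm.
Transfer each piece to the centroidal x-axis using Ī + A·d² with d = y − 59.328:
  rectangular body: d = -24.328 mm → contributes +8 401 365 mm⁴
  semicircular cap: d = 36.137 mm → contributes +8 807 146 mm⁴
Total I = 17 208 511 mm⁴.

Ix ≈ 1.72 × 10⁷ mm⁴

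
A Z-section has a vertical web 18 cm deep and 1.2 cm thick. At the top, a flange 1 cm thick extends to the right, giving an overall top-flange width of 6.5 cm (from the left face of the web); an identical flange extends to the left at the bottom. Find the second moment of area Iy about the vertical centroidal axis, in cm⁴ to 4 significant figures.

Decompose the section into non-overlapping parts with the origin at the bottom-left of its bounding rectangle.
Web: 1.2 × 18, A = 21.6 cm², x = 5.9 cm, Ī = 2.592 cm⁴.
Top flange (beyond web): 5.3 × 1, A = 5.3 cm², x = 9.15 cm, Ī = 12.4064 cm⁴.
Bottom flange (beyond web): 5.3 × 1, A = 5.3 cm², x = 2.65 cm, Ī = 12.4064 cm⁴.
Centroid: x̄ = ΣA·x / ΣA = 5.9 cm.
Transfer each piece to the vertical centroidal axis using Ī + A·d² with d = x − 5.9:
  web: d = 0 cm → contributes +2.592 cm⁴
  top flange (beyond web): d = 3.25 cm → contributes +68.3877 cm⁴
  bottom flange (beyond web): d = -3.25 cm → contributes +68.3877 cm⁴
Total I = 139.367 cm⁴.

Iy ≈ 139.4 cm⁴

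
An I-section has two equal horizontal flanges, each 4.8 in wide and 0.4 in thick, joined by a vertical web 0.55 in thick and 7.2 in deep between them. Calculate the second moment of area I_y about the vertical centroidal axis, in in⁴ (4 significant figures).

I_y ≈ 7.473 in⁴

Break the section into simple shapes (no overlaps), measuring from the bottom-left corner of the bounding box.
Bottom flange: 4.8 × 0.4, A = 1.92 in², x = 2.4 in, Ī = 3.6864 in⁴.
Web: 0.55 × 7.2, A = 3.96 in², x = 2.4 in, Ī = 0.099825 in⁴.
Top flange: 4.8 × 0.4, A = 1.92 in², x = 2.4 in, Ī = 3.6864 in⁴.
By symmetry the centroid is at mid-width, x̄ = 2.4 in.
All pieces are centred on the vertical centroidal axis, so I = ΣĪ = 7.47263 in⁴.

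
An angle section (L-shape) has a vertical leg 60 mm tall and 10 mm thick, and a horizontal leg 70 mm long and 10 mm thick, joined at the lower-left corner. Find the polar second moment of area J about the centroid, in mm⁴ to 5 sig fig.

Decompose the section into non-overlapping parts with the origin at the bottom-left of its bounding rectangle.
Vertical leg: 10 × 60, A = 600 mm², y = 30 mm, Ī = 180 000 mm⁴.
Horizontal leg (remainder): 60 × 10, A = 600 mm², y = 5 mm, Ī = 5 000 mm⁴.
Centroid: ȳ = ΣA·y / ΣA = 17.5 mm.
Transfer each piece to the centroidal x-axis using Ī + A·d² with d = y − 17.5:
  vertical leg: d = 12.5 mm → contributes +273 750 mm⁴
  horizontal leg (remainder): d = -12.5 mm → contributes +98 750 mm⁴
Total I = 372 500 mm⁴.
For the y-axis: x̄ = 22.5 mm.
Repeating about the centroidal y-axis gives I_y = 552 500 mm⁴.
Polar second moment: J = I_x + I_y = 925 000 mm⁴.

J ≈ 9.2500 × 10⁵ mm⁴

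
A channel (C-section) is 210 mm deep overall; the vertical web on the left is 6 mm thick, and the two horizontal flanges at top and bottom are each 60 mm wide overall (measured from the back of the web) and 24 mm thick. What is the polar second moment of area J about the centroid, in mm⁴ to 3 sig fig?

Treat the section as a set of non-overlapping primitives; coordinates are from the bounding-box lower-left.
Web: 6 × 210, A = 1 260 mm², y = 105 mm, Ī = 4 630 500 mm⁴.
Top flange (beyond web): 54 × 24, A = 1 296 mm², y = 198 mm, Ī = 62 208 mm⁴.
Bottom flange (beyond web): 54 × 24, A = 1 296 mm², y = 12 mm, Ī = 62 208 mm⁴.
By symmetry the centroid is at mid-height, ȳ = 105 mm.
Transfer each piece to the centroidal x-axis using Ī + A·d² with d = y − 105:
  web: d = 0 mm → contributes +4 630 500 mm⁴
  top flange (beyond web): d = 93 mm → contributes +11 271 312 mm⁴
  bottom flange (beyond web): d = -93 mm → contributes +11 271 312 mm⁴
Total I = 27 173 124 mm⁴.
For the y-axis: x̄ = 23.187 mm.
Repeating about the centroidal y-axis gives I_y = 1 396 701 mm⁴.
Polar second moment: J = I_x + I_y = 28 569 825 mm⁴.

J ≈ 2.86 × 10⁷ mm⁴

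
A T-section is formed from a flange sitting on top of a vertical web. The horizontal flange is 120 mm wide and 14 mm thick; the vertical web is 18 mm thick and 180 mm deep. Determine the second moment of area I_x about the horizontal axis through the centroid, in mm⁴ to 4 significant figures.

Decompose the section into non-overlapping parts with the origin at the bottom-left of its bounding rectangle.
Flange: 120 × 14, A = 1 680 mm², y = 187 mm, Ī = 27 440 mm⁴.
Web: 18 × 180, A = 3 240 mm², y = 90 mm, Ī = 8 748 000 mm⁴.
Centroid: ȳ = ΣA·y / ΣA = 123.122 mm.
Transfer each piece to the horizontal axis through the centroid using Ī + A·d² with d = y − 123.122:
  flange: d = 63.878 mm → contributes +6 882 521 mm⁴
  web: d = -33.122 mm → contributes +12 302 486 mm⁴
Total I = 19 185 007 mm⁴.

I_x ≈ 1.919 × 10⁷ mm⁴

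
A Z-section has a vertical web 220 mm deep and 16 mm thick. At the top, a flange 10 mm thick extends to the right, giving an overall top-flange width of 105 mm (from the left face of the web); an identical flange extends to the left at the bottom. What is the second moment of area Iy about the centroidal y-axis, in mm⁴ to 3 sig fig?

Iy ≈ 6.16 × 10⁶ mm⁴

Break the section into simple shapes (no overlaps), measuring from the bottom-left corner of the bounding box.
Web: 16 × 220, A = 3 520 mm², x = 97 mm, Ī = 75 093 mm⁴.
Top flange (beyond web): 89 × 10, A = 890 mm², x = 149.5 mm, Ī = 587 474 mm⁴.
Bottom flange (beyond web): 89 × 10, A = 890 mm², x = 44.5 mm, Ī = 587 474 mm⁴.
Centroid: x̄ = ΣA·x / ΣA = 97 mm.
Transfer each piece to the centroidal y-axis using Ī + A·d² with d = x − 97:
  web: d = 0 mm → contributes +75 093 mm⁴
  top flange (beyond web): d = 52.5 mm → contributes +3 040 537 mm⁴
  bottom flange (beyond web): d = -52.5 mm → contributes +3 040 537 mm⁴
Total I = 6 156 167 mm⁴.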